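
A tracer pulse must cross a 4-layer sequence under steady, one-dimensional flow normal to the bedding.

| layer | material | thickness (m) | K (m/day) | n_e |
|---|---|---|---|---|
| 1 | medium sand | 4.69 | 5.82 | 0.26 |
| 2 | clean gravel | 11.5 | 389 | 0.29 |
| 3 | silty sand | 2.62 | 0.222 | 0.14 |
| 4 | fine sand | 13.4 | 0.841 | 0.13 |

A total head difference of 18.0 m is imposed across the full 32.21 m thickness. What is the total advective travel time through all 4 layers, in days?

With flow normal to the layers, continuity requires the same specific discharge q through every layer.
Σ(b_i/K_i) = 4.69/5.82 + 11.5/389 + 2.62/0.222 + 13.4/0.841 = 28.57 d.
q = Δh / Σ(b_i/K_i) = 18.0 / 28.57 = 0.6300 m/day.
In each layer the seepage velocity is v_i = q/n_i, so the layer transit time is t_i = b_i·n_i / q:
  layer 1 (medium sand): t_1 = 4.69 × 0.26 / 0.6300 = 1.936 d
  layer 2 (clean gravel): t_2 = 11.5 × 0.29 / 0.6300 = 5.294 d
  layer 3 (silty sand): t_3 = 2.62 × 0.14 / 0.6300 = 0.5822 d
  layer 4 (fine sand): t_4 = 13.4 × 0.13 / 0.6300 = 2.765 d
Total t = Σ t_i = 10.58 days.

10.6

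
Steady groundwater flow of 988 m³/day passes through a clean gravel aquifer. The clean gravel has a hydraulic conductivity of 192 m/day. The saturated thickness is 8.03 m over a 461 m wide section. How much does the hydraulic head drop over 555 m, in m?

0.771

Cross-sectional area A = 461 × 8.03 = 3702 m².
From Q = K·A·i, i = Q / (K·A) = 988 / (192.0 × 3702) = 0.001390.
Head loss Δh = i · L = 0.001390 × 555 = 0.7715 m.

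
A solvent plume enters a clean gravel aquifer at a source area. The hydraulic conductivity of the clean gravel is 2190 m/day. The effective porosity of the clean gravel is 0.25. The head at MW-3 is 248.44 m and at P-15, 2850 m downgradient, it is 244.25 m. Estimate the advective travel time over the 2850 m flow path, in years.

0.606

Hydraulic gradient i = (248.44 − 244.25) / 2850 = 4.19 / 2850 = 0.001470.
Darcy flux q = K · i = 2190 × 0.001470 = 3.220 m/day.
Seepage velocity v = q / n_e = 3.220 / 0.25 = 12.88 m/day.
Travel time t = L / v = 2850 / 12.88 = 221.3 days = 0.6059 years.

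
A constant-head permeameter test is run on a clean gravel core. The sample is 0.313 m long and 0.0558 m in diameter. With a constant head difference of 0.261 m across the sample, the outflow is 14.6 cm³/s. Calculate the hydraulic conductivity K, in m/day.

619

Cross-sectional area A = π·(d/2)² = π × (0.0558/2)² = 0.002445 m².
Convert discharge: 14.6 cm³/s = 1.460e-05 m³/s.
Darcy's law rearranged: K = Q·L / (A·Δh) = 1.460e-05 × 0.313 / (0.002445 × 0.261) = 0.007160 m/s = 618.6 m/day.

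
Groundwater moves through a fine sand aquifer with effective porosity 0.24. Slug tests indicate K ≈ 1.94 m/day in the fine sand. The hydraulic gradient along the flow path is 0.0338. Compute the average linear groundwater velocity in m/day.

0.273

Hydraulic gradient i = 0.0338.
Darcy flux q = K · i = 1.940 × 0.03380 = 0.06557 m/day.
Seepage velocity v = q / n_e = 0.06557 / 0.24 = 0.2732 m/day.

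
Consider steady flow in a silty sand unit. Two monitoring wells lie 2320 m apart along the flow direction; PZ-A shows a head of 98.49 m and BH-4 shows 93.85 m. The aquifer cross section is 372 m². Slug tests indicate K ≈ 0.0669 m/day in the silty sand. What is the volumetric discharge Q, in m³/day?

0.0498

Hydraulic gradient i = (98.49 − 93.85) / 2320 = 4.64 / 2320 = 0.002000.
Darcy's law: Q = K · A · i = 0.06690 × 372.0 × 0.002000 = 0.04977 m³/day.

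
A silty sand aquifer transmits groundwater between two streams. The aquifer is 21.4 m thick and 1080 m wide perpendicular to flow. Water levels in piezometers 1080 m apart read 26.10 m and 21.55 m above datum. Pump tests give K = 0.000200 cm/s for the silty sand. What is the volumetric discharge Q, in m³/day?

Convert K: 0.000200 cm/s × 864 = 0.1728 m/day.
Cross-sectional area A = 1080 × 21.4 = 23112 m².
Hydraulic gradient i = (26.10 − 21.55) / 1080 = 4.55 / 1080 = 0.004213.
Darcy's law: Q = K · A · i = 0.1728 × 23112 × 0.004213 = 16.83 m³/day.

16.8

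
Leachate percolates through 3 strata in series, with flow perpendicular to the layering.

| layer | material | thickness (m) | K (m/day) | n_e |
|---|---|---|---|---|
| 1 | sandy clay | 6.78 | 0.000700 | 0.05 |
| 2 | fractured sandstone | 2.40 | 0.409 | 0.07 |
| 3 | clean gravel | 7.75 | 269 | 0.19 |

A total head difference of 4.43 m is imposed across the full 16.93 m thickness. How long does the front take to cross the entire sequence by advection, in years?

With flow normal to the layers, continuity requires the same specific discharge q through every layer.
Σ(b_i/K_i) = 6.78/0.000700 + 2.40/0.409 + 7.75/269 = 9692 d.
q = Δh / Σ(b_i/K_i) = 4.43 / 9692 = 0.0004571 m/day.
In each layer the seepage velocity is v_i = q/n_i, so the layer transit time is t_i = b_i·n_i / q:
  layer 1 (sandy clay): t_1 = 6.78 × 0.05 / 0.0004571 = 741.6 d
  layer 2 (fractured sandstone): t_2 = 2.40 × 0.07 / 0.0004571 = 367.5 d
  layer 3 (clean gravel): t_3 = 7.75 × 0.19 / 0.0004571 = 3221 d
Total t = Σ t_i = 4331 days = 11.86 years.

11.9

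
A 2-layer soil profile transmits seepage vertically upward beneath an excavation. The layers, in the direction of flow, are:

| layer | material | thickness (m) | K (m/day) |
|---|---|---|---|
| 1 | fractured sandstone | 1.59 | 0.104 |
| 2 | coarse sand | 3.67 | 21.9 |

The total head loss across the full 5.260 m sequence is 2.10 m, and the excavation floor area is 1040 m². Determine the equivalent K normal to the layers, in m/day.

Flow is perpendicular to layering, so the layers act in series and the equivalent K is the thickness-weighted harmonic mean.
Total thickness L = 1.59 + 3.67 = 5.260 m.
Σ(b_i/K_i) = 1.59/0.104 + 3.67/21.9 = 15.46 d.
K_eq = L / Σ(b_i/K_i) = 5.260 / 15.46 = 0.3403 m/day.

0.340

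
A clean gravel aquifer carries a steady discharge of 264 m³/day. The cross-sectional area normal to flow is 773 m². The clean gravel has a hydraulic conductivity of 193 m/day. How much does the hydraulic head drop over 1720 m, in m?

3.04

From Q = K·A·i, i = Q / (K·A) = 264 / (193.0 × 773.0) = 0.001770.
Head loss Δh = i · L = 0.001770 × 1720 = 3.044 m.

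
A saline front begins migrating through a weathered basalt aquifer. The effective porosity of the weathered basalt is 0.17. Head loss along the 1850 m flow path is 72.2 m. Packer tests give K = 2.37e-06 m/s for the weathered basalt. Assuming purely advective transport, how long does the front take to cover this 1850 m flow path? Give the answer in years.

Convert K: 2.37e-06 m/s × 86400 = 0.2048 m/day.
Hydraulic gradient i = Δh / L = 72.2 / 1850 = 0.03903.
Darcy flux q = K · i = 0.2048 × 0.03903 = 0.007991 m/day.
Seepage velocity v = q / n_e = 0.007991 / 0.17 = 0.04701 m/day.
Travel time t = L / v = 1850 / 0.04701 = 39354 days = 107.7 years.

108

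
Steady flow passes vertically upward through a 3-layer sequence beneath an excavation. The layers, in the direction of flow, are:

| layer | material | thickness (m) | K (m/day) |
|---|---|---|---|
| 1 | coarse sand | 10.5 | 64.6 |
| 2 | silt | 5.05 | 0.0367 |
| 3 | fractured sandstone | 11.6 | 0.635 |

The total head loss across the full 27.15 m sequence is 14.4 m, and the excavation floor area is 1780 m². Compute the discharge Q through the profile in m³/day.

Flow is perpendicular to layering, so the layers act in series and the equivalent K is the thickness-weighted harmonic mean.
Total thickness L = 10.5 + 5.05 + 11.6 = 27.15 m.
Σ(b_i/K_i) = 10.5/64.6 + 5.05/0.0367 + 11.6/0.635 = 156.0 d.
K_eq = L / Σ(b_i/K_i) = 27.15 / 156.0 = 0.1740 m/day.
Q = K_eq · A · (Δh/L) = 0.1740 × 1780 × (14.4/27.15) = 164.3 m³/day.

164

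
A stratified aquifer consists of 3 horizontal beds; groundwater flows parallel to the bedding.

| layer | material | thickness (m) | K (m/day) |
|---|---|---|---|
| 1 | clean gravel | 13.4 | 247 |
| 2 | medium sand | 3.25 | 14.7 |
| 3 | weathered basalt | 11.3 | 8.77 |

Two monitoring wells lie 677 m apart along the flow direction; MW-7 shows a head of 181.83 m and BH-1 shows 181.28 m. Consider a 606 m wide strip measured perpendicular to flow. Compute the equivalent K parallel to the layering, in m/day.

Flow is parallel to layering, so each bed carries its own Darcy discharge and the transmissivities add.
Σ(K_i·b_i) = 247×13.4 + 14.7×3.25 + 8.77×11.3 = 3457 m²/day.
Total thickness b = 27.95 m, so K_eq = Σ(K_i·b_i)/b = 123.7 m/day.

124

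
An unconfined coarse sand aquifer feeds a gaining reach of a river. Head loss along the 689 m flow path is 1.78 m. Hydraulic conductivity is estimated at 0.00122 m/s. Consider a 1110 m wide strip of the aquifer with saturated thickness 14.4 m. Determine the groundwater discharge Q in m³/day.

4350

Convert K: 0.00122 m/s × 86400 = 105.4 m/day.
Cross-sectional area A = 1110 × 14.4 = 15984 m².
Hydraulic gradient i = Δh / L = 1.78 / 689 = 0.002583.
Darcy's law: Q = K · A · i = 105.4 × 15984 × 0.002583 = 4353 m³/day.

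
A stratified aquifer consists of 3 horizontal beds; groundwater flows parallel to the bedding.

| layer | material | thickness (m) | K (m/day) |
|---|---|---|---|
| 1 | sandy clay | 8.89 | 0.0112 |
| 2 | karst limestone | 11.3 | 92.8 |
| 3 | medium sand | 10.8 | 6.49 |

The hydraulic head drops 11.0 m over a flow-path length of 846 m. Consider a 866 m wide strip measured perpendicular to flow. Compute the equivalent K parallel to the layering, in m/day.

36.1

Flow is parallel to layering, so each bed carries its own Darcy discharge and the transmissivities add.
Σ(K_i·b_i) = 0.0112×8.89 + 92.8×11.3 + 6.49×10.8 = 1119 m²/day.
Total thickness b = 30.99 m, so K_eq = Σ(K_i·b_i)/b = 36.10 m/day.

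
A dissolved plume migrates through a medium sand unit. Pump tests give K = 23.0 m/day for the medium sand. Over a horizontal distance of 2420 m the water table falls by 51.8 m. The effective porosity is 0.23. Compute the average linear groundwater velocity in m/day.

2.14

Hydraulic gradient i = Δh / L = 51.8 / 2420 = 0.02140.
Darcy flux q = K · i = 23.00 × 0.02140 = 0.4923 m/day.
Seepage velocity v = q / n_e = 0.4923 / 0.23 = 2.140 m/day.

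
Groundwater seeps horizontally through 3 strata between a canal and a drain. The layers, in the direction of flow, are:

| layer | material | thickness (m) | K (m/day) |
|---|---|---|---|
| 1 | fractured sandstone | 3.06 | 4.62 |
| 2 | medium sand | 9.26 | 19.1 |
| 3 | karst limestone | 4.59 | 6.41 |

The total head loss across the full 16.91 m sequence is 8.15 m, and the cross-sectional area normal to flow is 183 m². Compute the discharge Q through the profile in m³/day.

800

Flow is perpendicular to layering, so the layers act in series and the equivalent K is the thickness-weighted harmonic mean.
Total thickness L = 3.06 + 9.26 + 4.59 = 16.91 m.
Σ(b_i/K_i) = 3.06/4.62 + 9.26/19.1 + 4.59/6.41 = 1.863 d.
K_eq = L / Σ(b_i/K_i) = 16.91 / 1.863 = 9.076 m/day.
Q = K_eq · A · (Δh/L) = 9.076 × 183 × (8.15/16.91) = 800.5 m³/day.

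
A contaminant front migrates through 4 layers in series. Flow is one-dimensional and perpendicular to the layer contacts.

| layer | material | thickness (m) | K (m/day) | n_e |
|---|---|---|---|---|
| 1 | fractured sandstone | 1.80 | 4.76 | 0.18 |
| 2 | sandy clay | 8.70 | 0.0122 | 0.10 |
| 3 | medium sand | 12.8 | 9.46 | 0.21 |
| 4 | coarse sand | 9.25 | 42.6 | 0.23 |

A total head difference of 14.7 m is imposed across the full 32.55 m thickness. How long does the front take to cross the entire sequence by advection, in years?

With flow normal to the layers, continuity requires the same specific discharge q through every layer.
Σ(b_i/K_i) = 1.80/4.76 + 8.70/0.0122 + 12.8/9.46 + 9.25/42.6 = 715.1 d.
q = Δh / Σ(b_i/K_i) = 14.7 / 715.1 = 0.02056 m/day.
In each layer the seepage velocity is v_i = q/n_i, so the layer transit time is t_i = b_i·n_i / q:
  layer 1 (fractured sandstone): t_1 = 1.80 × 0.18 / 0.02056 = 15.76 d
  layer 2 (sandy clay): t_2 = 8.70 × 0.10 / 0.02056 = 42.32 d
  layer 3 (medium sand): t_3 = 12.8 × 0.21 / 0.02056 = 130.8 d
  layer 4 (coarse sand): t_4 = 9.25 × 0.23 / 0.02056 = 103.5 d
Total t = Σ t_i = 292.3 days = 0.8003 years.

0.800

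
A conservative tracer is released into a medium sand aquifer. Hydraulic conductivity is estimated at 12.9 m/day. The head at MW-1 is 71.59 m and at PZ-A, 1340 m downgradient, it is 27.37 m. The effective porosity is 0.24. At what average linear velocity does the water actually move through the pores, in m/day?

1.77

Hydraulic gradient i = (71.59 − 27.37) / 1340 = 44.22 / 1340 = 0.03300.
Darcy flux q = K · i = 12.90 × 0.03300 = 0.4257 m/day.
Seepage velocity v = q / n_e = 0.4257 / 0.24 = 1.774 m/day.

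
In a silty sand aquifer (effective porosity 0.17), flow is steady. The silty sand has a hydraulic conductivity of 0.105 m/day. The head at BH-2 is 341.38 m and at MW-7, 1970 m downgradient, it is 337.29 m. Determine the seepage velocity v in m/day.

Hydraulic gradient i = (341.38 − 337.29) / 1970 = 4.09 / 1970 = 0.002076.
Darcy flux q = K · i = 0.1050 × 0.002076 = 0.0002180 m/day.
Seepage velocity v = q / n_e = 0.0002180 / 0.17 = 0.001282 m/day.

0.00128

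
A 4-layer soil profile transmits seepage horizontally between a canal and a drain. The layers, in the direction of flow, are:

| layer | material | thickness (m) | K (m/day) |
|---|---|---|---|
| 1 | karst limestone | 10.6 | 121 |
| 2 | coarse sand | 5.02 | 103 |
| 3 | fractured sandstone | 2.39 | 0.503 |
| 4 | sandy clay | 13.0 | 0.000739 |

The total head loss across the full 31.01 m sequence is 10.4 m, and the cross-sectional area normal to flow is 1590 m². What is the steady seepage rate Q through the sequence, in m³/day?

0.940

Flow is perpendicular to layering, so the layers act in series and the equivalent K is the thickness-weighted harmonic mean.
Total thickness L = 10.6 + 5.02 + 2.39 + 13.0 = 31.01 m.
Σ(b_i/K_i) = 10.6/121 + 5.02/103 + 2.39/0.503 + 13.0/0.000739 = 17596 d.
K_eq = L / Σ(b_i/K_i) = 31.01 / 17596 = 0.001762 m/day.
Q = K_eq · A · (Δh/L) = 0.001762 × 1590 × (10.4/31.01) = 0.9397 m³/day.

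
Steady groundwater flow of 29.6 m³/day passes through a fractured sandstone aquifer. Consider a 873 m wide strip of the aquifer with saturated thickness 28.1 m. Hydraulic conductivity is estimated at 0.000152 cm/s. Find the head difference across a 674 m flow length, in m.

Convert K: 0.000152 cm/s × 864 = 0.1313 m/day.
Cross-sectional area A = 873 × 28.1 = 24531 m².
From Q = K·A·i, i = Q / (K·A) = 29.6 / (0.1313 × 24531) = 0.009188.
Head loss Δh = i · L = 0.009188 × 674 = 6.193 m.

6.19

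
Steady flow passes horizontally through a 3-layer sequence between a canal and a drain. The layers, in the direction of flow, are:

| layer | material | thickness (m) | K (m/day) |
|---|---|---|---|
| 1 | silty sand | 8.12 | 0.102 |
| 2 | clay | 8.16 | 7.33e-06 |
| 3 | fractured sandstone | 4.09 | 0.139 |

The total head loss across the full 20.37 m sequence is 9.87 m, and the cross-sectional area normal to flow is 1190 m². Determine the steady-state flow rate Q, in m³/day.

0.0105

Flow is perpendicular to layering, so the layers act in series and the equivalent K is the thickness-weighted harmonic mean.
Total thickness L = 8.12 + 8.16 + 4.09 = 20.37 m.
Σ(b_i/K_i) = 8.12/0.102 + 8.16/7.33e-06 + 4.09/0.139 = 1.113e+06 d.
K_eq = L / Σ(b_i/K_i) = 20.37 / 1.113e+06 = 1.830e-05 m/day.
Q = K_eq · A · (Δh/L) = 1.830e-05 × 1190 × (9.87/20.37) = 0.01055 m³/day.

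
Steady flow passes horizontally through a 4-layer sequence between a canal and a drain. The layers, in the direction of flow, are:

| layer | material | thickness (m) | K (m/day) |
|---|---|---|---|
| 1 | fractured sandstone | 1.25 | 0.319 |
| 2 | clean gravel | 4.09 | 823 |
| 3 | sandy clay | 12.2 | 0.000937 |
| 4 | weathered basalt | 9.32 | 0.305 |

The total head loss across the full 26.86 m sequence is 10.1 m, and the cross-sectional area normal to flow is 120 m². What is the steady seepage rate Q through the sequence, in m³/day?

Flow is perpendicular to layering, so the layers act in series and the equivalent K is the thickness-weighted harmonic mean.
Total thickness L = 1.25 + 4.09 + 12.2 + 9.32 = 26.86 m.
Σ(b_i/K_i) = 1.25/0.319 + 4.09/823 + 12.2/0.000937 + 9.32/0.305 = 13055 d.
K_eq = L / Σ(b_i/K_i) = 26.86 / 13055 = 0.002057 m/day.
Q = K_eq · A · (Δh/L) = 0.002057 × 120 × (10.1/26.86) = 0.09284 m³/day.

0.0928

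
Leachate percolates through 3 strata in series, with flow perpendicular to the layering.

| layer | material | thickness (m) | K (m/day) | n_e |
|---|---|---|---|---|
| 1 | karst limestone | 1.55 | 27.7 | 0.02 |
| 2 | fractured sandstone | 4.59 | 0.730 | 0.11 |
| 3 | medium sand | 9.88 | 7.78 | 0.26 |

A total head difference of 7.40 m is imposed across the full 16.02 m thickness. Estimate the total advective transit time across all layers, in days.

With flow normal to the layers, continuity requires the same specific discharge q through every layer.
Σ(b_i/K_i) = 1.55/27.7 + 4.59/0.730 + 9.88/7.78 = 7.614 d.
q = Δh / Σ(b_i/K_i) = 7.40 / 7.614 = 0.9720 m/day.
In each layer the seepage velocity is v_i = q/n_i, so the layer transit time is t_i = b_i·n_i / q:
  layer 1 (karst limestone): t_1 = 1.55 × 0.02 / 0.9720 = 0.03189 d
  layer 2 (fractured sandstone): t_2 = 4.59 × 0.11 / 0.9720 = 0.5195 d
  layer 3 (medium sand): t_3 = 9.88 × 0.26 / 0.9720 = 2.643 d
Total t = Σ t_i = 3.194 days.

3.19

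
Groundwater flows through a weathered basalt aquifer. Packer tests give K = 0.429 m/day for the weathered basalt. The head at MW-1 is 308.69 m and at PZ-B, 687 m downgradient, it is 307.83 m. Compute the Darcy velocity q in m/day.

Hydraulic gradient i = (308.69 − 307.83) / 687 = 0.86 / 687 = 0.001252.
Specific discharge q = K · i = 0.4290 × 0.001252 = 0.0005370 m/day.

0.000537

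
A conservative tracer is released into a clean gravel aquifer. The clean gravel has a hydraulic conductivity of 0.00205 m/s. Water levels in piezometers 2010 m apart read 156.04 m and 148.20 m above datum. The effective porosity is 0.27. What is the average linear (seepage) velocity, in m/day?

Convert K: 0.00205 m/s × 86400 = 177.1 m/day.
Hydraulic gradient i = (156.04 − 148.20) / 2010 = 7.84 / 2010 = 0.003900.
Darcy flux q = K · i = 177.1 × 0.003900 = 0.6909 m/day.
Seepage velocity v = q / n_e = 0.6909 / 0.27 = 2.559 m/day.

2.56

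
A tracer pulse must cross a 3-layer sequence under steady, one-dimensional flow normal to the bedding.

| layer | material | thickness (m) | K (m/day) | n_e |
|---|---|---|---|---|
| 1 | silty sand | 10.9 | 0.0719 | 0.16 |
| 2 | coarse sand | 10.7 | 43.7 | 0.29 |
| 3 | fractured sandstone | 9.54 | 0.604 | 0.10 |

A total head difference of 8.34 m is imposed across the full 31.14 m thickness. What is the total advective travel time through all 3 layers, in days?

With flow normal to the layers, continuity requires the same specific discharge q through every layer.
Σ(b_i/K_i) = 10.9/0.0719 + 10.7/43.7 + 9.54/0.604 = 167.6 d.
q = Δh / Σ(b_i/K_i) = 8.34 / 167.6 = 0.04975 m/day.
In each layer the seepage velocity is v_i = q/n_i, so the layer transit time is t_i = b_i·n_i / q:
  layer 1 (silty sand): t_1 = 10.9 × 0.16 / 0.04975 = 35.06 d
  layer 2 (coarse sand): t_2 = 10.7 × 0.29 / 0.04975 = 62.37 d
  layer 3 (fractured sandstone): t_3 = 9.54 × 0.10 / 0.04975 = 19.18 d
Total t = Σ t_i = 116.6 days.

117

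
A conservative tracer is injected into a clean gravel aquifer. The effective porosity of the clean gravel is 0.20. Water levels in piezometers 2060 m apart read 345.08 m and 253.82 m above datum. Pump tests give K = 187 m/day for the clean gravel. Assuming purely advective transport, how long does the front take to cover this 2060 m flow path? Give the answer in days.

Hydraulic gradient i = (345.08 − 253.82) / 2060 = 91.26 / 2060 = 0.04430.
Darcy flux q = K · i = 187.0 × 0.04430 = 8.284 m/day.
Seepage velocity v = q / n_e = 8.284 / 0.20 = 41.42 m/day.
Travel time t = L / v = 2060 / 41.42 = 49.73 days.

49.7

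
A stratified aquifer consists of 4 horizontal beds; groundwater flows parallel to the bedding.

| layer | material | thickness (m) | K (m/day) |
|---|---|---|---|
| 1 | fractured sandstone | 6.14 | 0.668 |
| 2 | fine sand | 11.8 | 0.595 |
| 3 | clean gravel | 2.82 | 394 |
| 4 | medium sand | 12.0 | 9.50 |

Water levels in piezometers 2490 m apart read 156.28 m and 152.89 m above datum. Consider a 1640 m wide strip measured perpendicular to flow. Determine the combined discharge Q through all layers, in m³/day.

2760

Flow is parallel to layering, so each bed carries its own Darcy discharge and the transmissivities add.
Σ(K_i·b_i) = 0.668×6.14 + 0.595×11.8 + 394×2.82 + 9.50×12.0 = 1236 m²/day.
Hydraulic gradient i = (156.28 − 152.89) / 2490 = 3.39 / 2490 = 0.001361.
Q = Σ(K_i·b_i) · W · i = 1236 × 1640 × 0.001361 = 2760 m³/day.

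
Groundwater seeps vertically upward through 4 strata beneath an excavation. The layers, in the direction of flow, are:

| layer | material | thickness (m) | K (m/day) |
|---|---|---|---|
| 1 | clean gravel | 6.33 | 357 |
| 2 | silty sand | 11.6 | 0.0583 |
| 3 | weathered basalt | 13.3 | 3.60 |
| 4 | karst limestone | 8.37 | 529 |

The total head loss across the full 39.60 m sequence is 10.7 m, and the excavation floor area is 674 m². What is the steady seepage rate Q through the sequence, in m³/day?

Flow is perpendicular to layering, so the layers act in series and the equivalent K is the thickness-weighted harmonic mean.
Total thickness L = 6.33 + 11.6 + 13.3 + 8.37 = 39.60 m.
Σ(b_i/K_i) = 6.33/357 + 11.6/0.0583 + 13.3/3.60 + 8.37/529 = 202.7 d.
K_eq = L / Σ(b_i/K_i) = 39.60 / 202.7 = 0.1954 m/day.
Q = K_eq · A · (Δh/L) = 0.1954 × 674 × (10.7/39.60) = 35.58 m³/day.

35.6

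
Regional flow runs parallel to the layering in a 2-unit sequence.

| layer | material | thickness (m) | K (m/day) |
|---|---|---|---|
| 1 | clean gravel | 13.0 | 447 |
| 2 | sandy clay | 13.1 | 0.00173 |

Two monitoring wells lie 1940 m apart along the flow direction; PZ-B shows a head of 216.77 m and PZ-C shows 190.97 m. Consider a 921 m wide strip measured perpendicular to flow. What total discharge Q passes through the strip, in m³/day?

71200

Flow is parallel to layering, so each bed carries its own Darcy discharge and the transmissivities add.
Σ(K_i·b_i) = 447×13.0 + 0.00173×13.1 = 5811 m²/day.
Hydraulic gradient i = (216.77 − 190.97) / 1940 = 25.8 / 1940 = 0.01330.
Q = Σ(K_i·b_i) · W · i = 5811 × 921 × 0.01330 = 71175 m³/day.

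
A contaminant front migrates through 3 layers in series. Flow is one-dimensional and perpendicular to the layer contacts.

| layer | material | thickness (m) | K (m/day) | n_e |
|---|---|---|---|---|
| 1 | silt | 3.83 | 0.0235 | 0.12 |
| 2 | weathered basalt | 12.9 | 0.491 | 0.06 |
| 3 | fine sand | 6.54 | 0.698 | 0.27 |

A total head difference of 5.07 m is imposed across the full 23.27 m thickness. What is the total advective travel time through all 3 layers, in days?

With flow normal to the layers, continuity requires the same specific discharge q through every layer.
Σ(b_i/K_i) = 3.83/0.0235 + 12.9/0.491 + 6.54/0.698 = 198.6 d.
q = Δh / Σ(b_i/K_i) = 5.07 / 198.6 = 0.02553 m/day.
In each layer the seepage velocity is v_i = q/n_i, so the layer transit time is t_i = b_i·n_i / q:
  layer 1 (silt): t_1 = 3.83 × 0.12 / 0.02553 = 18.01 d
  layer 2 (weathered basalt): t_2 = 12.9 × 0.06 / 0.02553 = 30.32 d
  layer 3 (fine sand): t_3 = 6.54 × 0.27 / 0.02553 = 69.18 d
Total t = Σ t_i = 117.5 days.

118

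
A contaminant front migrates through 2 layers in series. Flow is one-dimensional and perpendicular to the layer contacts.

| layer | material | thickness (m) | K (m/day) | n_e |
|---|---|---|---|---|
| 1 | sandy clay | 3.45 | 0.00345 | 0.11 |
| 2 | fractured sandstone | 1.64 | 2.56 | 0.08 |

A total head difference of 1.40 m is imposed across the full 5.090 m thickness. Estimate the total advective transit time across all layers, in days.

365

With flow normal to the layers, continuity requires the same specific discharge q through every layer.
Σ(b_i/K_i) = 3.45/0.00345 + 1.64/2.56 = 1001 d.
q = Δh / Σ(b_i/K_i) = 1.40 / 1001 = 0.001399 m/day.
In each layer the seepage velocity is v_i = q/n_i, so the layer transit time is t_i = b_i·n_i / q:
  layer 1 (sandy clay): t_1 = 3.45 × 0.11 / 0.001399 = 271.2 d
  layer 2 (fractured sandstone): t_2 = 1.64 × 0.08 / 0.001399 = 93.77 d
Total t = Σ t_i = 365.0 days.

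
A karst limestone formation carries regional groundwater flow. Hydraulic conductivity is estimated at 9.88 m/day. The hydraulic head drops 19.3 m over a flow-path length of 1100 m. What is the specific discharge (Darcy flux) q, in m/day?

0.173

Hydraulic gradient i = Δh / L = 19.3 / 1100 = 0.01755.
Specific discharge q = K · i = 9.880 × 0.01755 = 0.1733 m/day.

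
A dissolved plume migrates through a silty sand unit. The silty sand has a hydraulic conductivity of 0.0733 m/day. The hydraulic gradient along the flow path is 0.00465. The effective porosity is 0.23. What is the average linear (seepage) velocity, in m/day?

0.00148

Hydraulic gradient i = 0.00465.
Darcy flux q = K · i = 0.07330 × 0.004650 = 0.0003408 m/day.
Seepage velocity v = q / n_e = 0.0003408 / 0.23 = 0.001482 m/day.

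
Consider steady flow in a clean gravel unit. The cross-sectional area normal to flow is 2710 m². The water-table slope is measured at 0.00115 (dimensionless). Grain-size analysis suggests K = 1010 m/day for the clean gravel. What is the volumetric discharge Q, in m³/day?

Hydraulic gradient i = 0.00115.
Darcy's law: Q = K · A · i = 1010 × 2710 × 0.001150 = 3148 m³/day.

3150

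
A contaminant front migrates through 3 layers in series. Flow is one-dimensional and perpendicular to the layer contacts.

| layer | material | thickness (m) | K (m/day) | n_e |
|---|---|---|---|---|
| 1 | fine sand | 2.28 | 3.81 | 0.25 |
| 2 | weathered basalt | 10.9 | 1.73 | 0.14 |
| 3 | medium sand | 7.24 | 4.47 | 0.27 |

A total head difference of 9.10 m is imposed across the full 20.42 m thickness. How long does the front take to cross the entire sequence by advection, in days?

With flow normal to the layers, continuity requires the same specific discharge q through every layer.
Σ(b_i/K_i) = 2.28/3.81 + 10.9/1.73 + 7.24/4.47 = 8.519 d.
q = Δh / Σ(b_i/K_i) = 9.10 / 8.519 = 1.068 m/day.
In each layer the seepage velocity is v_i = q/n_i, so the layer transit time is t_i = b_i·n_i / q:
  layer 1 (fine sand): t_1 = 2.28 × 0.25 / 1.068 = 0.5336 d
  layer 2 (weathered basalt): t_2 = 10.9 × 0.14 / 1.068 = 1.429 d
  layer 3 (medium sand): t_3 = 7.24 × 0.27 / 1.068 = 1.830 d
Total t = Σ t_i = 3.792 days.

3.79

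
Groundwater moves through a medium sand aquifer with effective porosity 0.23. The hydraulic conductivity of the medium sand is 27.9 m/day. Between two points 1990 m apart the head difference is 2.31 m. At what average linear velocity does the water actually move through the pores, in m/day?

Hydraulic gradient i = Δh / L = 2.31 / 1990 = 0.001161.
Darcy flux q = K · i = 27.90 × 0.001161 = 0.03239 m/day.
Seepage velocity v = q / n_e = 0.03239 / 0.23 = 0.1408 m/day.

0.141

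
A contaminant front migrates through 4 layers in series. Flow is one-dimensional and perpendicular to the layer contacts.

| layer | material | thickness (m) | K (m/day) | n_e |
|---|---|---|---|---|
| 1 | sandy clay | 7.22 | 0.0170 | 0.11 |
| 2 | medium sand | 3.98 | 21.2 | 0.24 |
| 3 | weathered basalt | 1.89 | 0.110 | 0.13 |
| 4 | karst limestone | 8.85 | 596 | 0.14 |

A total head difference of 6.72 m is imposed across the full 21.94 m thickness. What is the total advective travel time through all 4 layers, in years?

With flow normal to the layers, continuity requires the same specific discharge q through every layer.
Σ(b_i/K_i) = 7.22/0.0170 + 3.98/21.2 + 1.89/0.110 + 8.85/596 = 442.1 d.
q = Δh / Σ(b_i/K_i) = 6.72 / 442.1 = 0.01520 m/day.
In each layer the seepage velocity is v_i = q/n_i, so the layer transit time is t_i = b_i·n_i / q:
  layer 1 (sandy clay): t_1 = 7.22 × 0.11 / 0.01520 = 52.25 d
  layer 2 (medium sand): t_2 = 3.98 × 0.24 / 0.01520 = 62.84 d
  layer 3 (weathered basalt): t_3 = 1.89 × 0.13 / 0.01520 = 16.16 d
  layer 4 (karst limestone): t_4 = 8.85 × 0.14 / 0.01520 = 81.51 d
Total t = Σ t_i = 212.8 days = 0.5825 years.

0.583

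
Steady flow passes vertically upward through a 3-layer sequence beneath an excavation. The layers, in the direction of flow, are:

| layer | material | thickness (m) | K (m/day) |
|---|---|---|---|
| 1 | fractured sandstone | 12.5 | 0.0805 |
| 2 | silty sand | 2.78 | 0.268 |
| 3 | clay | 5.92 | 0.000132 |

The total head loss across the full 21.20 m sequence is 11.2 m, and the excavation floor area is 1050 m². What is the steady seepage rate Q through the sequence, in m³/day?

Flow is perpendicular to layering, so the layers act in series and the equivalent K is the thickness-weighted harmonic mean.
Total thickness L = 12.5 + 2.78 + 5.92 = 21.20 m.
Σ(b_i/K_i) = 12.5/0.0805 + 2.78/0.268 + 5.92/0.000132 = 45014 d.
K_eq = L / Σ(b_i/K_i) = 21.20 / 45014 = 0.0004710 m/day.
Q = K_eq · A · (Δh/L) = 0.0004710 × 1050 × (11.2/21.20) = 0.2613 m³/day.

0.261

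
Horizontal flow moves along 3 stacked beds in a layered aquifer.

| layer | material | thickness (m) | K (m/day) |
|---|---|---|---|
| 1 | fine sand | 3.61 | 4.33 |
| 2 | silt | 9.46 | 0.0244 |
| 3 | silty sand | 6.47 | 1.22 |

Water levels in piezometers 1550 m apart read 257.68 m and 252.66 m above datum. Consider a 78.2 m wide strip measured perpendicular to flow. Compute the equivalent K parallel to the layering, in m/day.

Flow is parallel to layering, so each bed carries its own Darcy discharge and the transmissivities add.
Σ(K_i·b_i) = 4.33×3.61 + 0.0244×9.46 + 1.22×6.47 = 23.76 m²/day.
Total thickness b = 19.54 m, so K_eq = Σ(K_i·b_i)/b = 1.216 m/day.

1.22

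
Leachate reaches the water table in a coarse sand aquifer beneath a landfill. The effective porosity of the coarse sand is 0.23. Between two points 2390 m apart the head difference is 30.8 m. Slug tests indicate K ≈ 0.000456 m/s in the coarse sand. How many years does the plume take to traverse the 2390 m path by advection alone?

2.96

Convert K: 0.000456 m/s × 86400 = 39.40 m/day.
Hydraulic gradient i = Δh / L = 30.8 / 2390 = 0.01289.
Darcy flux q = K · i = 39.40 × 0.01289 = 0.5077 m/day.
Seepage velocity v = q / n_e = 0.5077 / 0.23 = 2.208 m/day.
Travel time t = L / v = 2390 / 2.208 = 1083 days = 2.964 years.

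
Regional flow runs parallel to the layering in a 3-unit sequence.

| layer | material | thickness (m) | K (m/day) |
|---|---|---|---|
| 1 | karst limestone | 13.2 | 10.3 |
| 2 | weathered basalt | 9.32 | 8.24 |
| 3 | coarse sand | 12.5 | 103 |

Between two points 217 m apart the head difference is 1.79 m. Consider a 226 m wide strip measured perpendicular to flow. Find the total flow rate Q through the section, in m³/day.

2800

Flow is parallel to layering, so each bed carries its own Darcy discharge and the transmissivities add.
Σ(K_i·b_i) = 10.3×13.2 + 8.24×9.32 + 103×12.5 = 1500 m²/day.
Hydraulic gradient i = Δh / L = 1.79 / 217 = 0.008249.
Q = Σ(K_i·b_i) · W · i = 1500 × 226 × 0.008249 = 2797 m³/day.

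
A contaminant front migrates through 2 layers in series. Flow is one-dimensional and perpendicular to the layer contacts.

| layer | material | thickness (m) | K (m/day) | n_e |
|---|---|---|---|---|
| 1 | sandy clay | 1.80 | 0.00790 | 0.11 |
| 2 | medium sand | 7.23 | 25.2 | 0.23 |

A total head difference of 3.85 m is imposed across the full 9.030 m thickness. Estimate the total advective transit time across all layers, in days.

110

With flow normal to the layers, continuity requires the same specific discharge q through every layer.
Σ(b_i/K_i) = 1.80/0.00790 + 7.23/25.2 = 228.1 d.
q = Δh / Σ(b_i/K_i) = 3.85 / 228.1 = 0.01688 m/day.
In each layer the seepage velocity is v_i = q/n_i, so the layer transit time is t_i = b_i·n_i / q:
  layer 1 (sandy clay): t_1 = 1.80 × 0.11 / 0.01688 = 11.73 d
  layer 2 (medium sand): t_2 = 7.23 × 0.23 / 0.01688 = 98.54 d
Total t = Σ t_i = 110.3 days.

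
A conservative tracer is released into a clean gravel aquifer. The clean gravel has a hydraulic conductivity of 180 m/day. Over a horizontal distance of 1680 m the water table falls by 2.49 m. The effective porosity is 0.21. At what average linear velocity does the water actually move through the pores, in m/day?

1.27

Hydraulic gradient i = Δh / L = 2.49 / 1680 = 0.001482.
Darcy flux q = K · i = 180.0 × 0.001482 = 0.2668 m/day.
Seepage velocity v = q / n_e = 0.2668 / 0.21 = 1.270 m/day.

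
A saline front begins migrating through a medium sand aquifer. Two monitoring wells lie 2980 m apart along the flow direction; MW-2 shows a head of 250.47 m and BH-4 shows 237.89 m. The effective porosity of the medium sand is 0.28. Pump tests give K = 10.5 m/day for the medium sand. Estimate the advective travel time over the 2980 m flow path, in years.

51.5

Hydraulic gradient i = (250.47 − 237.89) / 2980 = 12.58 / 2980 = 0.004221.
Darcy flux q = K · i = 10.50 × 0.004221 = 0.04433 m/day.
Seepage velocity v = q / n_e = 0.04433 / 0.28 = 0.1583 m/day.
Travel time t = L / v = 2980 / 0.1583 = 18824 days = 51.54 years.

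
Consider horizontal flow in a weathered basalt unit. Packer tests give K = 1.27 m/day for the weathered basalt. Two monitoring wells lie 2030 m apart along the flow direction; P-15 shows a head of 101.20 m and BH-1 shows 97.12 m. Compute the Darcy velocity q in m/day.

Hydraulic gradient i = (101.20 − 97.12) / 2030 = 4.08 / 2030 = 0.002010.
Specific discharge q = K · i = 1.270 × 0.002010 = 0.002553 m/day.

0.00255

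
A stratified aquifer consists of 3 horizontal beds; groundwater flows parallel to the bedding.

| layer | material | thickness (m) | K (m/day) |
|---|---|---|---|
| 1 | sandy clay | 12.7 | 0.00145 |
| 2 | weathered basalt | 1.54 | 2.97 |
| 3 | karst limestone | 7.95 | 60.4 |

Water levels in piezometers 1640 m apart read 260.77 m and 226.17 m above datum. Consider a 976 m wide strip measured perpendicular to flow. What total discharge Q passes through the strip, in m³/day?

9980

Flow is parallel to layering, so each bed carries its own Darcy discharge and the transmissivities add.
Σ(K_i·b_i) = 0.00145×12.7 + 2.97×1.54 + 60.4×7.95 = 484.8 m²/day.
Hydraulic gradient i = (260.77 − 226.17) / 1640 = 34.6 / 1640 = 0.02110.
Q = Σ(K_i·b_i) · W · i = 484.8 × 976 × 0.02110 = 9982 m³/day.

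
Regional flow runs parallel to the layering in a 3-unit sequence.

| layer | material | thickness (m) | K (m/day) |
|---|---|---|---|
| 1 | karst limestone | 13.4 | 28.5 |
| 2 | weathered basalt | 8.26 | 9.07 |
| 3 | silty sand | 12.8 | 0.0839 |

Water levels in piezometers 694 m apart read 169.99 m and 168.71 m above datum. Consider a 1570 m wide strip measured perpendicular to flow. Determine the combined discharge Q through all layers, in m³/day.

1330

Flow is parallel to layering, so each bed carries its own Darcy discharge and the transmissivities add.
Σ(K_i·b_i) = 28.5×13.4 + 9.07×8.26 + 0.0839×12.8 = 457.9 m²/day.
Hydraulic gradient i = (169.99 − 168.71) / 694 = 1.28 / 694 = 0.001844.
Q = Σ(K_i·b_i) · W · i = 457.9 × 1570 × 0.001844 = 1326 m³/day.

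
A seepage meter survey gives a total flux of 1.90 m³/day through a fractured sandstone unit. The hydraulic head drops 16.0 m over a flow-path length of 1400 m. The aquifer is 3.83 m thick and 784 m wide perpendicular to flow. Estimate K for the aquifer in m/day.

Cross-sectional area A = 784 × 3.83 = 3003 m².
Hydraulic gradient i = Δh / L = 16.0 / 1400 = 0.01143.
From Q = K·A·i, K = Q / (A·i) = 1.90 / (3003 × 0.01143) = 0.05537 m/day.

0.0554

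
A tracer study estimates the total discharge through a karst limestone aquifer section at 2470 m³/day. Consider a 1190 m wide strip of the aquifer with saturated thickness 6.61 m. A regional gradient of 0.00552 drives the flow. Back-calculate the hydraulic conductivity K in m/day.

Cross-sectional area A = 1190 × 6.61 = 7866 m².
Hydraulic gradient i = 0.00552.
From Q = K·A·i, K = Q / (A·i) = 2470 / (7866 × 0.005520) = 56.89 m/day.

56.9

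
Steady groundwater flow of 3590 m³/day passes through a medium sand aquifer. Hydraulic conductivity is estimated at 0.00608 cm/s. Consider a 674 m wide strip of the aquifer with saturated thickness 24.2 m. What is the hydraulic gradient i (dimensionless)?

0.0419

Convert K: 0.00608 cm/s × 864 = 5.253 m/day.
Cross-sectional area A = 674 × 24.2 = 16311 m².
From Q = K·A·i, i = Q / (K·A) = 3590 / (5.253 × 16311) = 0.04190.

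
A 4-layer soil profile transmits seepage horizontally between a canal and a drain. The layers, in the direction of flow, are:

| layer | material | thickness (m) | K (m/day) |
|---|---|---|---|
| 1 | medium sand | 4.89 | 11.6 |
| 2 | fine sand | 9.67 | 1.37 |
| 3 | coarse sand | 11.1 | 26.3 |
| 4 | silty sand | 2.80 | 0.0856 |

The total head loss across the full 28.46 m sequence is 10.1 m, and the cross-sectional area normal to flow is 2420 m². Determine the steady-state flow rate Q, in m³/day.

602

Flow is perpendicular to layering, so the layers act in series and the equivalent K is the thickness-weighted harmonic mean.
Total thickness L = 4.89 + 9.67 + 11.1 + 2.80 = 28.46 m.
Σ(b_i/K_i) = 4.89/11.6 + 9.67/1.37 + 11.1/26.3 + 2.80/0.0856 = 40.61 d.
K_eq = L / Σ(b_i/K_i) = 28.46 / 40.61 = 0.7008 m/day.
Q = K_eq · A · (Δh/L) = 0.7008 × 2420 × (10.1/28.46) = 601.8 m³/day.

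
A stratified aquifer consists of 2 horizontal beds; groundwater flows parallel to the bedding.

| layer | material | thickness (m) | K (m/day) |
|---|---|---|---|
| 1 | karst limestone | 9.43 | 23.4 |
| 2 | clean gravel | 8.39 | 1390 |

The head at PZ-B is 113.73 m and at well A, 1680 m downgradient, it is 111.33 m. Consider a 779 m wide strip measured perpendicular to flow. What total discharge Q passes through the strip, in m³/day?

Flow is parallel to layering, so each bed carries its own Darcy discharge and the transmissivities add.
Σ(K_i·b_i) = 23.4×9.43 + 1390×8.39 = 11883 m²/day.
Hydraulic gradient i = (113.73 − 111.33) / 1680 = 2.4 / 1680 = 0.001429.
Q = Σ(K_i·b_i) · W · i = 11883 × 779 × 0.001429 = 13224 m³/day.

13200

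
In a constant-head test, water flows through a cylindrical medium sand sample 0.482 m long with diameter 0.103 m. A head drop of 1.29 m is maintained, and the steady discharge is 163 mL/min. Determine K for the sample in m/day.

10.5

Cross-sectional area A = π·(d/2)² = π × (0.103/2)² = 0.008332 m².
Convert discharge: 163 mL/min = 2.717e-06 m³/s.
Darcy's law rearranged: K = Q·L / (A·Δh) = 2.717e-06 × 0.482 / (0.008332 × 1.29) = 0.0001218 m/s = 10.53 m/day.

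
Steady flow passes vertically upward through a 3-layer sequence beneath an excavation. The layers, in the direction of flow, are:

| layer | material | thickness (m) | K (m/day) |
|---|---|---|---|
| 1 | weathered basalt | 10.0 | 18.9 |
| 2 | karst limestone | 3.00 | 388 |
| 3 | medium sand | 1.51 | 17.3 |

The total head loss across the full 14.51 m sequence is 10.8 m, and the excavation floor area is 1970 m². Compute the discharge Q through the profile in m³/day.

Flow is perpendicular to layering, so the layers act in series and the equivalent K is the thickness-weighted harmonic mean.
Total thickness L = 10.0 + 3.00 + 1.51 = 14.51 m.
Σ(b_i/K_i) = 10.0/18.9 + 3.00/388 + 1.51/17.3 = 0.6241 d.
K_eq = L / Σ(b_i/K_i) = 14.51 / 0.6241 = 23.25 m/day.
Q = K_eq · A · (Δh/L) = 23.25 × 1970 × (10.8/14.51) = 34090 m³/day.

34100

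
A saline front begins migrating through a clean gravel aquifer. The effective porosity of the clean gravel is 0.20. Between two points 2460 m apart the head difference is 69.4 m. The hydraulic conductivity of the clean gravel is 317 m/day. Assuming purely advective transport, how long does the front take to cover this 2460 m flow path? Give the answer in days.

Hydraulic gradient i = Δh / L = 69.4 / 2460 = 0.02821.
Darcy flux q = K · i = 317.0 × 0.02821 = 8.943 m/day.
Seepage velocity v = q / n_e = 8.943 / 0.20 = 44.72 m/day.
Travel time t = L / v = 2460 / 44.72 = 55.02 days.

55.0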